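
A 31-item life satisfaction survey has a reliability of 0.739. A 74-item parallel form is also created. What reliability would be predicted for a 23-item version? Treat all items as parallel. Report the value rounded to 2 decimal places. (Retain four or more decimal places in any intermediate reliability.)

Only the ratio of lengths matters: n = 23/31 = 0.7419
r_{23} = n·r / (1 + (n − 1)·r) = 0.5483 / 0.8093 ≈ 0.6775

0.68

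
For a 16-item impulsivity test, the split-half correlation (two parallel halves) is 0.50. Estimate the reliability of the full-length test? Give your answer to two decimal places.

Each half is half the length of the full test, so the full test is n = 2 times a half.
r_full = 2(0.50) / (1 + 0.50)
r_full = 1.0000 / 1.5000 ≈ 0.6667

0.67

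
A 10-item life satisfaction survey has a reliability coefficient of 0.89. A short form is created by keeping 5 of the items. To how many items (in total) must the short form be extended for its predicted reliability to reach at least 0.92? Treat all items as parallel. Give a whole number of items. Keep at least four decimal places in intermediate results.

15

First, r for the 5-item form: n = 5/10 = 0.5000, so r_5 = 0.5000·0.89/(1 + (0.5000 − 1)·0.89) = 0.8018
Length factor from the short form to reach 0.92: n' = 0.92(1 − 0.8018) / [0.8018(1 − 0.92)] ≈ 2.8427
Total items = 2.8427 × 5 = 14.21, rounded up to 15.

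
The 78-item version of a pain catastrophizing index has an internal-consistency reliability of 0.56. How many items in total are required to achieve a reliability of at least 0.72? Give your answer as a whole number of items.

n = 0.72(1 − 0.56) / [0.56(1 − 0.72)]
n = 0.3168 / 0.1568 ≈ 2.0204
2.0204 × 78 = 157.59 → 158 items

158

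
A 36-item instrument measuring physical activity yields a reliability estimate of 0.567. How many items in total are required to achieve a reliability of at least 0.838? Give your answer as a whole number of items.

143

Invert Spearman-Brown to solve for n:
n = r*(1 − r) / [ r (1 − r*) ]
n = 0.838 × (1 − 0.567) / [ 0.567 × (1 − 0.838) ]
  = 0.362854 / 0.091854 = 3.9503
Items needed = n × 36 = 3.9503 × 36 ≈ 142.21 → round up to 143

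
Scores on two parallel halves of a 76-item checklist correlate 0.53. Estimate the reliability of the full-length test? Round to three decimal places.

Apply the Spearman-Brown correction with n = 2:
r_full = 2(0.53) / (1 + 0.53)
r_full = 1.0600 / 1.5300 ≈ 0.6928

0.693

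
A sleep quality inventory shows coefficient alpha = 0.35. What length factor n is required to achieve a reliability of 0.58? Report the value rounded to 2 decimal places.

Invert Spearman-Brown to solve for n:
n = r*(1 − r) / [ r (1 − r*) ]
n = [0.58 × 0.65] / [0.35 × 0.42]
  = 0.3770 / 0.1470 = 2.5646

2.56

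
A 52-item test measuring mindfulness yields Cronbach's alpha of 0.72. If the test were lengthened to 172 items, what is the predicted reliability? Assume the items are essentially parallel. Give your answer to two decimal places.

0.89

The new length is 172/52 = 3.3077 times the old.
Spearman-Brown: r_new = n·r / (1 + (n − 1)·r)
r_new = (3.3077 × 0.72) / (1 + (3.3077 − 1) × 0.72)
     = 2.3815 / 2.6615 = 0.8948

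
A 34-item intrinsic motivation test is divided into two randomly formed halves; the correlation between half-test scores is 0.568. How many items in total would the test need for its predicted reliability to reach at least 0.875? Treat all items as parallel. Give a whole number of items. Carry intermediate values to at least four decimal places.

91

Corrected full-test reliability: r_full = 2 × 0.568 / (1 + 0.568) ≈ 0.7245
n = r_tgt(1 − r_full) / [r_full(1 − r_tgt)] = 0.875 × 0.2755 / (0.7245 × 0.125) ≈ 2.6618
Items = 2.6618 × 34 ≈ 90.50 → 91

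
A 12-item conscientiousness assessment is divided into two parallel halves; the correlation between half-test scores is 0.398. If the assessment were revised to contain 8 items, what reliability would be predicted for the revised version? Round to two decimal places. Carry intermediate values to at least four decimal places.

0.47

First correct the split-half correlation to full-test reliability: r_full = 2 × 0.398 / (1 + 0.398) ≈ 0.5694
Then adjust to 8 items: n = 8/12 = 0.6667
r_new = n·r_full / (1 + (n − 1)·r_full) = 0.3796 / 0.8102 ≈ 0.4685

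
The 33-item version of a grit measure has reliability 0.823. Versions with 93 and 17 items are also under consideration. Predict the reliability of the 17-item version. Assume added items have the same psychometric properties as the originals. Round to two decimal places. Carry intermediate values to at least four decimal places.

0.71

The 93-item form is not needed; work directly from the 33-item form with n = 17/33 = 0.5152.
r_{17} = n·r / (1 + (n − 1)·r) = 0.4240 / 0.6010 ≈ 0.7055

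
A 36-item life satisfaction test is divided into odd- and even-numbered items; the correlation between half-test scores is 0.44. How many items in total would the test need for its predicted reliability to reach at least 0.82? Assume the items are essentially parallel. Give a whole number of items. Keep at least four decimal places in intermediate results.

105

Corrected full-test reliability: r_full = 2 × 0.44 / (1 + 0.44) ≈ 0.6111
n = r_tgt(1 − r_full) / [r_full(1 − r_tgt)] = 0.82 × 0.3889 / (0.6111 × 0.18) ≈ 2.8991
Required items = 2.8991 × 36 = 104.37, so 105 items.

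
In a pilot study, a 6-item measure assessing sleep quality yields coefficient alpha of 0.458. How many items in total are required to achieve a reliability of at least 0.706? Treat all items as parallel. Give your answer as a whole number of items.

18

Invert Spearman-Brown to solve for n:
n = r_target (1 − r_old) / [ r_old (1 − r_target) ]
n = 0.706 × (1 − 0.458) / [ 0.458 × (1 − 0.706) ]
n = 0.382652 / 0.134652 ≈ 2.8418
Items needed = n × 6 = 2.8418 × 6 ≈ 17.05 → round up to 18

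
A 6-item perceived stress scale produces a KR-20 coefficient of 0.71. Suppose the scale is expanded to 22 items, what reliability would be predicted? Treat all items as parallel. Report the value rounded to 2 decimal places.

Length ratio n = 22/6 = 3.6667
Apply the Spearman-Brown prophecy formula, r' = nr / [1 + (n − 1)r]:
r_new = 3.6667·0.71 / [1 + (3.6667 − 1)·0.71]
     = 2.6034 / 2.8934 = 0.8998

0.90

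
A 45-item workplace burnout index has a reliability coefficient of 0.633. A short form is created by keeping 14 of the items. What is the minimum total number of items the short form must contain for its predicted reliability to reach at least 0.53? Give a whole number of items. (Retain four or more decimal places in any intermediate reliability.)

30

Short-form reliability: n = 14/45 = 0.3111; r_14 = n·r/(1+(n−1)r) ≈ 0.3492
Length factor from the short form to reach 0.53: n' = 0.53(1 − 0.3492) / [0.3492(1 − 0.53)] ≈ 2.1016
Total items = 2.1016 × 14 = 29.42, rounded up to 30.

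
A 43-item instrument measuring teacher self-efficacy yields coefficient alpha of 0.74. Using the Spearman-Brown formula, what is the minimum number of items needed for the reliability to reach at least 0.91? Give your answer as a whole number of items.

Invert Spearman-Brown to solve for n:
n = r_target (1 − r_old) / [ r_old (1 − r_target) ]
n = 0.91 × (1 − 0.74) / [ 0.74 × (1 − 0.91) ]
  = 0.2366 / 0.0666 = 3.5526
3.5526 × 43 = 152.76 → 153 items

153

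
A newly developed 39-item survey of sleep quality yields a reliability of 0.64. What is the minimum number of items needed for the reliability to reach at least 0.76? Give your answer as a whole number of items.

70

Rearranging the Spearman-Brown formula for n,
n = r*(1 − r) / [ r (1 − r*) ]
n = [0.76 × 0.36] / [0.64 × 0.24]
  = 0.2736 / 0.1536 = 1.7813
Items needed = n × 39 = 1.7813 × 39 ≈ 69.47 → round up to 70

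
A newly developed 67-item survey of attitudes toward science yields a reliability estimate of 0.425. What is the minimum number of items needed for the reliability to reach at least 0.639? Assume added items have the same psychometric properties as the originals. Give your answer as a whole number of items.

n = 0.639(1 − 0.425) / [0.425(1 − 0.639)]
  = 0.367425 / 0.153425 = 2.3948
2.3948 × 67 = 160.45 → 161 items

161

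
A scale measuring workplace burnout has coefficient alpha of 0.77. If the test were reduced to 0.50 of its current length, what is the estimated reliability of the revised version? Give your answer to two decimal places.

r_new = (0.5 × 0.77) / (1 + (0.5 − 1) × 0.77)
     = 0.3850 / 0.6150 = 0.6260

0.63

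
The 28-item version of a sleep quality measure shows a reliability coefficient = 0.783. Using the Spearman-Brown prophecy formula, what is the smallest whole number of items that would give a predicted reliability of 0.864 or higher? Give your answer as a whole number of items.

50

Invert Spearman-Brown to solve for n:
n = r*(1 − r) / [ r (1 − r*) ]
n = [0.864 × 0.217] / [0.783 × 0.136]
n = 0.187488 / 0.106488 ≈ 1.7606
So the test needs 1.7606 × 28 ≈ 49.30 items; rounding up, 50.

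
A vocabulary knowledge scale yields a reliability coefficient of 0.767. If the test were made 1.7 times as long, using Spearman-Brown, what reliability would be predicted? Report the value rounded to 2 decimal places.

0.85

r_new = 1.7·0.767 / [1 + (1.7 − 1)·0.767]
     = 1.3039 / 1.5369 = 0.8484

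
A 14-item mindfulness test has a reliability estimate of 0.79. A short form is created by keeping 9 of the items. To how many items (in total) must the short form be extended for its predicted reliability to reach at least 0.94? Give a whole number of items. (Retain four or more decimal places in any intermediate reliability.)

59

First, r for the 9-item form: n = 9/14 = 0.6429, so r_9 = 0.6429·0.79/(1 + (0.6429 − 1)·0.79) = 0.7075
Then solve for n' with r_old = 0.7075, r_target = 0.94: n' = 0.94(1 − 0.7075)/[0.7075(1 − 0.94)] = 6.4770
Total items = 6.4770 × 9 = 58.29, rounded up to 59.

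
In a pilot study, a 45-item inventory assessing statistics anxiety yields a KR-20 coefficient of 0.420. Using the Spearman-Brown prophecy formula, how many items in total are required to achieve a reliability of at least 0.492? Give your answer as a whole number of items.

n = 0.492 × (1 − 0.420) / [ 0.420 × (1 − 0.492) ]
n = 0.285360 / 0.213360 ≈ 1.3375
Items needed = n × 45 = 1.3375 × 45 ≈ 60.19 → round up to 61

61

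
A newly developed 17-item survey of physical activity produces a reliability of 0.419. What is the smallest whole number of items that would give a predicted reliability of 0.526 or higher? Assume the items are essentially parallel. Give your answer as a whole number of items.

n = 0.526(1 − 0.419) / [0.419(1 − 0.526)]
  = 0.305606 / 0.198606 = 1.5388
Items needed = n × 17 = 1.5388 × 17 ≈ 26.16 → round up to 27

27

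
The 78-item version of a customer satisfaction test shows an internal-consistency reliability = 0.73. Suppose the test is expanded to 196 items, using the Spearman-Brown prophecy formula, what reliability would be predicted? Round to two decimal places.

0.87

Length ratio n = 196/78 = 2.5128
r_new = 2.5128·0.73 / [1 + (2.5128 − 1)·0.73]
     = 1.8343 / 2.1043 = 0.8717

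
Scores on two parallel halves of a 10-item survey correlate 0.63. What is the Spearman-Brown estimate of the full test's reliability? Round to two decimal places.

Each half is half the length of the full test, so the full test is n = 2 times a half.
r_full = 2(0.63) / (1 + 0.63)
       = 1.2600 / 1.6300 = 0.7730

0.77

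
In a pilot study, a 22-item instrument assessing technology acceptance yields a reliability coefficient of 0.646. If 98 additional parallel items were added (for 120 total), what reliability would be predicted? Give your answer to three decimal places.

The new length is 120/22 = 5.4545 times the old.
r_new = (5.4545 × 0.646) / (1 + (5.4545 − 1) × 0.646)
     = 3.5236 / 3.8776 = 0.9087

0.909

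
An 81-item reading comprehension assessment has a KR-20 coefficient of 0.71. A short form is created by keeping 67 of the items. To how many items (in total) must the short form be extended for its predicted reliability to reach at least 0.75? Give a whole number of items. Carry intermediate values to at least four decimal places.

100

Short-form reliability: n = 67/81 = 0.8272; r_67 = n·r/(1+(n−1)r) ≈ 0.6694
Then solve for n' with r_old = 0.6694, r_target = 0.75: n' = 0.75(1 − 0.6694)/[0.6694(1 − 0.75)] = 1.4816
Items = 1.4816 × 67 ≈ 99.27 → 100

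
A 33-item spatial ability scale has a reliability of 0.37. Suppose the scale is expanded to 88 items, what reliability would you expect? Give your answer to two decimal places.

0.61

The new length is 88/33 = 2.6667 times the old.
By Spearman-Brown, r_new = n r / (1 + (n − 1) r).
r_new = (2.6667 × 0.37) / (1 + (2.6667 − 1) × 0.37)
     = 0.9867 / 1.6167 = 0.6103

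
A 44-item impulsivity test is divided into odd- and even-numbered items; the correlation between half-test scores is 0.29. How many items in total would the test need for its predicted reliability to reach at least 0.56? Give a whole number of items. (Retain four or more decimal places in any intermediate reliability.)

69

r_full = 2(0.29)/(1 + 0.29) = 0.4496
n = r_tgt(1 − r_full) / [r_full(1 − r_tgt)] = 0.56 × 0.5504 / (0.4496 × 0.44) ≈ 1.5581
Items = 1.5581 × 44 ≈ 68.56 → 69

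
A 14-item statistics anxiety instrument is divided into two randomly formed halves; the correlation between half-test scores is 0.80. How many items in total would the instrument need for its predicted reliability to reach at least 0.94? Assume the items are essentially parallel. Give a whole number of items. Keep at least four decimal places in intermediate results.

r_full = 2(0.80)/(1 + 0.80) = 0.8889
Solve Spearman-Brown for n: n = 0.94(1 − 0.8889) / [0.8889(1 − 0.94)] = 1.9581
Items = 1.9581 × 14 ≈ 27.41 → 28

28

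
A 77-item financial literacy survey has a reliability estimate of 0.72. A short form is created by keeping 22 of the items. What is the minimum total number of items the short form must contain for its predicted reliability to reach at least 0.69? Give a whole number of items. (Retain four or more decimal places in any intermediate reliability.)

First, r for the 22-item form: n = 22/77 = 0.2857, so r_22 = 0.2857·0.72/(1 + (0.2857 − 1)·0.72) = 0.4235
Length factor from the short form to reach 0.69: n' = 0.69(1 − 0.4235) / [0.4235(1 − 0.69)] ≈ 3.0299
Items = 3.0299 × 22 ≈ 66.66 → 67

67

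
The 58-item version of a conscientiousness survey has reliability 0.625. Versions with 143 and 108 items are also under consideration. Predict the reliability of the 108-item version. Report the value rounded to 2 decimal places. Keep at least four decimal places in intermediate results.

Only the ratio of lengths matters: n = 108/58 = 1.8621
r_{108} = n·r / (1 + (n − 1)·r) = 1.1638 / 1.5388 ≈ 0.7563

0.76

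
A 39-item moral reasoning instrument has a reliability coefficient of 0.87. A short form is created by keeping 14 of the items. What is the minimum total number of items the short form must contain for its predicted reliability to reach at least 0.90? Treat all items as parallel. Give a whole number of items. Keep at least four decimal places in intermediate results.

53

Short-form reliability: n = 14/39 = 0.3590; r_14 = n·r/(1+(n−1)r) ≈ 0.7061
Length factor from the short form to reach 0.90: n' = 0.90(1 − 0.7061) / [0.7061(1 − 0.90)] ≈ 3.7461
Total items = 3.7461 × 14 = 52.45, rounded up to 53.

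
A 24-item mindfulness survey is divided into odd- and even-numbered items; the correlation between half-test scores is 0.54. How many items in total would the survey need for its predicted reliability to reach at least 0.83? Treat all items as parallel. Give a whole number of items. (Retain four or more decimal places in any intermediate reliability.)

Corrected full-test reliability: r_full = 2 × 0.54 / (1 + 0.54) ≈ 0.7013
n = r_tgt(1 − r_full) / [r_full(1 − r_tgt)] = 0.83 × 0.2987 / (0.7013 × 0.17) ≈ 2.0795
Required items = 2.0795 × 24 = 49.91, so 50 items.

50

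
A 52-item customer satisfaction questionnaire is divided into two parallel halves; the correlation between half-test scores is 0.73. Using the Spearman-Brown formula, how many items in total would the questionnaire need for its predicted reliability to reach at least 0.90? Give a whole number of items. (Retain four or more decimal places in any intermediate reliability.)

87

Corrected full-test reliability: r_full = 2 × 0.73 / (1 + 0.73) ≈ 0.8439
Solve Spearman-Brown for n: n = 0.90(1 − 0.8439) / [0.8439(1 − 0.90)] = 1.6648
Required items = 1.6648 × 52 = 86.57, so 87 items.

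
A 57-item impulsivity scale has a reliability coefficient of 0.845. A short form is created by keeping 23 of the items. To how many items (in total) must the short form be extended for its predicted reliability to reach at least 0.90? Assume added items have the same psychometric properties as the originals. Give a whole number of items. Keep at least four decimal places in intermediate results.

95

Short-form reliability: n = 23/57 = 0.4035; r_23 = n·r/(1+(n−1)r) ≈ 0.6875
Then solve for n' with r_old = 0.6875, r_target = 0.90: n' = 0.90(1 − 0.6875)/[0.6875(1 − 0.90)] = 4.0909
Total items = 4.0909 × 23 = 94.09, rounded up to 95.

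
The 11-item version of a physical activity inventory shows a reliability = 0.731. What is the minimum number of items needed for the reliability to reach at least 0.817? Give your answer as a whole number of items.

n = 0.817(1 − 0.731) / [0.731(1 − 0.817)]
  = 0.219773 / 0.133773 = 1.6429
So the test needs 1.6429 × 11 ≈ 18.07 items; rounding up, 19.

19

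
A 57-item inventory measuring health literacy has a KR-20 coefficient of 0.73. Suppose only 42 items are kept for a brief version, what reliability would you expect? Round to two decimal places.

Length ratio n = 42/57 = 0.7368
r_new = (0.7368 × 0.73) / (1 + (0.7368 − 1) × 0.73)
     = 0.5379 / 0.8079 = 0.6658

0.67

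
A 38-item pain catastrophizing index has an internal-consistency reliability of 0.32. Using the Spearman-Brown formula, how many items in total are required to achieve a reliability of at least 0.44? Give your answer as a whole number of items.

64

n = 0.44(1 − 0.32) / [0.32(1 − 0.44)]
n = 0.2992 / 0.1792 ≈ 1.6696
1.6696 × 38 = 63.44 → 64 items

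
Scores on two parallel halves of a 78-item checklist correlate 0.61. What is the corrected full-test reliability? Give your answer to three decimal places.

0.758

r_full = 2r_hh / (1 + r_hh) = 2 × 0.61 / (1 + 0.61)
       = 1.2200 / 1.6100 = 0.7578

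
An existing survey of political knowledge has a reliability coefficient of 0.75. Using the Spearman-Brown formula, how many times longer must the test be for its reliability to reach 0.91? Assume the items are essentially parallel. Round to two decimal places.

3.37

n = [0.91 × 0.25] / [0.75 × 0.09]
  = 0.2275 / 0.0675 = 3.3704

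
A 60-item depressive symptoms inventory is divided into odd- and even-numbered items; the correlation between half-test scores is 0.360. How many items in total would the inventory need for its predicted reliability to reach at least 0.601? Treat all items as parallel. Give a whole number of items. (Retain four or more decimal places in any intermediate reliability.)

81

Corrected full-test reliability: r_full = 2 × 0.360 / (1 + 0.360) ≈ 0.5294
Solve Spearman-Brown for n: n = 0.601(1 − 0.5294) / [0.5294(1 − 0.601)] = 1.3390
Required items = 1.3390 × 60 = 80.34, so 81 items.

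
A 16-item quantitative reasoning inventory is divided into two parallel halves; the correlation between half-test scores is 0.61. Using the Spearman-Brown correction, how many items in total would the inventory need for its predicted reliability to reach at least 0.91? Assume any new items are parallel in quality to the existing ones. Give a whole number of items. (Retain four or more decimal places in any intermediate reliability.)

r_full = 2(0.61)/(1 + 0.61) = 0.7578
Solve Spearman-Brown for n: n = 0.91(1 − 0.7578) / [0.7578(1 − 0.91)] = 3.2316
Required items = 3.2316 × 16 = 51.71, so 52 items.

52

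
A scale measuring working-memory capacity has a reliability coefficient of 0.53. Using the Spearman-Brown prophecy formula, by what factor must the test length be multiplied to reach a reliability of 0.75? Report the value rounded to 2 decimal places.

2.66

n = [0.75 × 0.47] / [0.53 × 0.25]
n = 0.3525 / 0.1325 ≈ 2.6604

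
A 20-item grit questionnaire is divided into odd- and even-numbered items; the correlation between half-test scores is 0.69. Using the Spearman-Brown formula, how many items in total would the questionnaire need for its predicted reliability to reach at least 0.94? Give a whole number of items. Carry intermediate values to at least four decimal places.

71

Corrected full-test reliability: r_full = 2 × 0.69 / (1 + 0.69) ≈ 0.8166
n = r_tgt(1 − r_full) / [r_full(1 − r_tgt)] = 0.94 × 0.1834 / (0.8166 × 0.06) ≈ 3.5186
Required items = 3.5186 × 20 = 70.37, so 71 items.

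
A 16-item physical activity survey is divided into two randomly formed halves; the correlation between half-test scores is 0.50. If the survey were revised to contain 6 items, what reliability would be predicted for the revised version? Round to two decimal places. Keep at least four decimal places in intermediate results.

First correct the split-half correlation to full-test reliability: r_full = 2 × 0.50 / (1 + 0.50) ≈ 0.6667
Length factor from 16 to 6 items: n = 6/16 = 0.3750
r_new = n·r_full / (1 + (n − 1)·r_full) = 0.2500 / 0.5833 ≈ 0.4286

0.43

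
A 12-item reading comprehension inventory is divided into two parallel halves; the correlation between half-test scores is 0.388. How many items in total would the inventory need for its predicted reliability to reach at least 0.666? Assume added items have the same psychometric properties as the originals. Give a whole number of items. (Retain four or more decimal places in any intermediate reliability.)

Corrected full-test reliability: r_full = 2 × 0.388 / (1 + 0.388) ≈ 0.5591
Solve Spearman-Brown for n: n = 0.666(1 − 0.5591) / [0.5591(1 − 0.666)] = 1.5725
Items = 1.5725 × 12 ≈ 18.87 → 19

19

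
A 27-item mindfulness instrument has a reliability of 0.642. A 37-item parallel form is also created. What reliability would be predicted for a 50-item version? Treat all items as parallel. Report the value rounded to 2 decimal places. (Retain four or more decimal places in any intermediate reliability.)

Only the ratio of lengths matters: n = 50/27 = 1.8519
r_{50} = n·r / (1 + (n − 1)·r) = 1.1889 / 1.5469 ≈ 0.7686

0.77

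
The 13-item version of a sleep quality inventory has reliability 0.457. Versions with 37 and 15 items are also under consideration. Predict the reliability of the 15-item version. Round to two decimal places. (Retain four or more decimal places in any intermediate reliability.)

The 37-item form is not needed; work directly from the 13-item form with n = 15/13 = 1.1538.
r_{15} = n·r / (1 + (n − 1)·r) = 0.5273 / 1.0703 ≈ 0.4927

0.49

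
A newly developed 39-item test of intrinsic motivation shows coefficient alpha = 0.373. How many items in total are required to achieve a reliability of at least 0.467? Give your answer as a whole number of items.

n = [0.467 × 0.627] / [0.373 × 0.533]
  = 0.292809 / 0.198809 = 1.4728
1.4728 × 39 = 57.44 → 58 items

58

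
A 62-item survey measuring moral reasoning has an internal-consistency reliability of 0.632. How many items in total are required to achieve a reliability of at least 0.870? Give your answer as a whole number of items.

Invert Spearman-Brown to solve for n:
n = r_target (1 − r_old) / [ r_old (1 − r_target) ]
n = 0.870 × (1 − 0.632) / [ 0.632 × (1 − 0.870) ]
n = 0.320160 / 0.082160 ≈ 3.8968
Items needed = n × 62 = 3.8968 × 62 ≈ 241.60 → round up to 242

242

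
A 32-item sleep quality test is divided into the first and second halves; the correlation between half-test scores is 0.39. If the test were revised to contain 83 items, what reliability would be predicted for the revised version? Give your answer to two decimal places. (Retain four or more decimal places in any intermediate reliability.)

0.77

Full-test reliability from the split-half r: r_full = 2(0.39)/(1 + 0.39) = 0.5612
Then adjust to 83 items: n = 83/32 = 2.5938
r_new = n·r_full / (1 + (n − 1)·r_full) = 1.4556 / 1.8944 ≈ 0.7684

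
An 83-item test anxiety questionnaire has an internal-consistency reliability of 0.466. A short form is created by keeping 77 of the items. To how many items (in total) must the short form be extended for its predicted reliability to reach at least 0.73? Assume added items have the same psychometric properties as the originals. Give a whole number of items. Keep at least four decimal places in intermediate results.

258

Short-form reliability: n = 77/83 = 0.9277; r_77 = n·r/(1+(n−1)r) ≈ 0.4474
Length factor from the short form to reach 0.73: n' = 0.73(1 − 0.4474) / [0.4474(1 − 0.73)] ≈ 3.3394
Total items = 3.3394 × 77 = 257.13, rounded up to 258.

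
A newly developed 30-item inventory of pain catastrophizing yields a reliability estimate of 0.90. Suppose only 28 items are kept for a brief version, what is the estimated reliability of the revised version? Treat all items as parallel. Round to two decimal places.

0.89

The new length is 28/30 = 0.9333 times the old.
Spearman-Brown: r_new = n·r / (1 + (n − 1)·r)
r_new = (0.9333 × 0.90) / (1 + (0.9333 − 1) × 0.90)
     = 0.8400 / 0.9400 = 0.8936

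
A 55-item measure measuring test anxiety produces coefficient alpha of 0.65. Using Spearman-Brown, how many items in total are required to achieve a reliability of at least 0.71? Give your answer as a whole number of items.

Invert Spearman-Brown to solve for n:
n = r*(1 − r) / [ r (1 − r*) ]
n = 0.71(1 − 0.65) / [0.65(1 − 0.71)]
  = 0.2485 / 0.1885 = 1.3183
So the test needs 1.3183 × 55 ≈ 72.51 items; rounding up, 73.

73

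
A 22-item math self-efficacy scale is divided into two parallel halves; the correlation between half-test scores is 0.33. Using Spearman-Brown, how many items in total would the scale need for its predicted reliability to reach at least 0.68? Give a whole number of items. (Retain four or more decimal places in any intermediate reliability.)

Corrected full-test reliability: r_full = 2 × 0.33 / (1 + 0.33) ≈ 0.4962
n = r_tgt(1 − r_full) / [r_full(1 − r_tgt)] = 0.68 × 0.5038 / (0.4962 × 0.32) ≈ 2.1575
Items = 2.1575 × 22 ≈ 47.47 → 48

48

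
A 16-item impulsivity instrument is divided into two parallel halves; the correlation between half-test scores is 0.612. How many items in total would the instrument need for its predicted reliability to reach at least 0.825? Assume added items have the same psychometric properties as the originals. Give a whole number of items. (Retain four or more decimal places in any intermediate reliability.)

r_full = 2(0.612)/(1 + 0.612) = 0.7593
n = r_tgt(1 − r_full) / [r_full(1 − r_tgt)] = 0.825 × 0.2407 / (0.7593 × 0.175) ≈ 1.4944
Items = 1.4944 × 16 ≈ 23.91 → 24

24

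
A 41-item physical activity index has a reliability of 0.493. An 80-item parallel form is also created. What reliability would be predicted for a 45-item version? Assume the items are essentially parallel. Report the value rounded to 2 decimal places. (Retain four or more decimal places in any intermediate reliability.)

0.52

Only the ratio of lengths matters: n = 45/41 = 1.0976
r_{45} = n·r / (1 + (n − 1)·r) = 0.5411 / 1.0481 ≈ 0.5163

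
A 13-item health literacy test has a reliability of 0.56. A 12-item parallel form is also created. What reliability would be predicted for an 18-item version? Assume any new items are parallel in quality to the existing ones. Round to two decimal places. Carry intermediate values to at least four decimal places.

Only the ratio of lengths matters: n = 18/13 = 1.3846
r_{18} = n·r / (1 + (n − 1)·r) = 0.7754 / 1.2154 ≈ 0.6380

0.64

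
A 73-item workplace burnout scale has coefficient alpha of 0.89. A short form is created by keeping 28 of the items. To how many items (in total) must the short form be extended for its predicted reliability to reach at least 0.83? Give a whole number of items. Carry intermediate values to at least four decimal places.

First, r for the 28-item form: n = 28/73 = 0.3836, so r_28 = 0.3836·0.89/(1 + (0.3836 − 1)·0.89) = 0.7563
Length factor from the short form to reach 0.83: n' = 0.83(1 − 0.7563) / [0.7563(1 − 0.83)] ≈ 1.5732
Total items = 1.5732 × 28 = 44.05, rounded up to 45.

45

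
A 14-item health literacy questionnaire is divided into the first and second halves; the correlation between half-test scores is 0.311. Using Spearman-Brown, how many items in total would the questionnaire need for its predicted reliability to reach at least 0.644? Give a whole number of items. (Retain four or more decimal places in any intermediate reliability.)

29

Corrected full-test reliability: r_full = 2 × 0.311 / (1 + 0.311) ≈ 0.4744
Solve Spearman-Brown for n: n = 0.644(1 − 0.4744) / [0.4744(1 − 0.644)] = 2.0042
Required items = 2.0042 × 14 = 28.06, so 29 items.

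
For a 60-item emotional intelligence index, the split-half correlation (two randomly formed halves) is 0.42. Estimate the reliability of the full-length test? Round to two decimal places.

0.59

r_full = 2(0.42) / (1 + 0.42)
r_full = 0.8400 / 1.4200 ≈ 0.5915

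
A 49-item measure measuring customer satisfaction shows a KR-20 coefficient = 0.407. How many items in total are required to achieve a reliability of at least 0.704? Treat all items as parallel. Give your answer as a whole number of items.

170

n = 0.704(1 − 0.407) / [0.407(1 − 0.704)]
  = 0.417472 / 0.120472 = 3.4653
So the test needs 3.4653 × 49 ≈ 169.80 items; rounding up, 170.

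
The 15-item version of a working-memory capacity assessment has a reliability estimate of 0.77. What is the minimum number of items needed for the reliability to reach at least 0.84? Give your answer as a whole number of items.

Rearranging the Spearman-Brown formula for n,
n = r_target (1 − r_old) / [ r_old (1 − r_target) ]
n = 0.84(1 − 0.77) / [0.77(1 − 0.84)]
n = 0.1932 / 0.1232 ≈ 1.5682
Items needed = n × 15 = 1.5682 × 15 ≈ 23.52 → round up to 24

24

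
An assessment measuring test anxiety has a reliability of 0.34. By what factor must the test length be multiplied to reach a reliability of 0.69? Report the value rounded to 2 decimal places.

4.32

n = 0.69 × (1 − 0.34) / [ 0.34 × (1 − 0.69) ]
  = 0.4554 / 0.1054 = 4.3207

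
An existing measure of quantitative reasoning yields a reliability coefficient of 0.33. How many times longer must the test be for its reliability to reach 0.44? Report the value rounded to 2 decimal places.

1.60

n = [0.44 × 0.67] / [0.33 × 0.56]
n = 0.2948 / 0.1848 ≈ 1.5952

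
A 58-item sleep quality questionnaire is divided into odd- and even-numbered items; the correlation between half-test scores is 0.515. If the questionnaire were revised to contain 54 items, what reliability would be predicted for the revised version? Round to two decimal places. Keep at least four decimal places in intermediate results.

0.66

Full-test reliability from the split-half r: r_full = 2(0.515)/(1 + 0.515) = 0.6799
Then adjust to 54 items: n = 54/58 = 0.9310
r_new = n·r_full / (1 + (n − 1)·r_full) = 0.6330 / 0.9531 ≈ 0.6641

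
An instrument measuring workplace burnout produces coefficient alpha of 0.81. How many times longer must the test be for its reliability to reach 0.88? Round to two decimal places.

1.72

n = [0.88 × 0.19] / [0.81 × 0.12]
  = 0.1672 / 0.0972 = 1.7202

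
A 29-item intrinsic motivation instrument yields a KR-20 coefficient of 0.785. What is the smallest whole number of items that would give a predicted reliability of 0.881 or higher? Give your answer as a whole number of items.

n = 0.881(1 − 0.785) / [0.785(1 − 0.881)]
  = 0.189415 / 0.093415 = 2.0277
Items needed = n × 29 = 2.0277 × 29 ≈ 58.80 → round up to 59

59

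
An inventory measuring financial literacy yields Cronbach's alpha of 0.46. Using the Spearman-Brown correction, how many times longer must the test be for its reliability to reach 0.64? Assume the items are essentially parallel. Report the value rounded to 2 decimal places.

2.09

Invert Spearman-Brown to solve for n:
n = r_target (1 − r_old) / [ r_old (1 − r_target) ]
n = 0.64 × (1 − 0.46) / [ 0.46 × (1 − 0.64) ]
  = 0.3456 / 0.1656 = 2.0870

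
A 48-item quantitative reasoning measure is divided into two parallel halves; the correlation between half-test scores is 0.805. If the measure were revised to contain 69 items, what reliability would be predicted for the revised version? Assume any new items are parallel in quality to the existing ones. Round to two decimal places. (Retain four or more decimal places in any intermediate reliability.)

First correct the split-half correlation to full-test reliability: r_full = 2 × 0.805 / (1 + 0.805) ≈ 0.8920
Then adjust to 69 items: n = 69/48 = 1.4375
r_new = n·r_full / (1 + (n − 1)·r_full) = 1.2823 / 1.3902 ≈ 0.9224

0.92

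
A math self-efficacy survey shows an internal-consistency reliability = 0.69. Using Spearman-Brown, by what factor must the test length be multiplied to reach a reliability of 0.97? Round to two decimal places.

14.53

Rearranging the Spearman-Brown formula for n,
n = r*(1 − r) / [ r (1 − r*) ]
n = [0.97 × 0.31] / [0.69 × 0.03]
  = 0.3007 / 0.0207 = 14.5266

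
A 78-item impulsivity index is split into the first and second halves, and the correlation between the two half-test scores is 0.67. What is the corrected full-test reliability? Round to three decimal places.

0.802

r_full = 2(0.67) / (1 + 0.67)
       = 1.3400 / 1.6700 = 0.8024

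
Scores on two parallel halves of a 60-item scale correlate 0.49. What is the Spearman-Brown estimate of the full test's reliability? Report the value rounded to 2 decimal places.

Each half is half the length of the full test, so the full test is n = 2 times a half.
r_full = 2r_hh / (1 + r_hh) = 2 × 0.49 / (1 + 0.49)
       = 0.9800 / 1.4900 = 0.6577

0.66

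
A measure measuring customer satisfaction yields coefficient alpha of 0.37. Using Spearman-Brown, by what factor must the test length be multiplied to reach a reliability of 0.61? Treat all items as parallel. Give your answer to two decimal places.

2.66

n = 0.61 × (1 − 0.37) / [ 0.37 × (1 − 0.61) ]
n = 0.3843 / 0.1443 ≈ 2.6632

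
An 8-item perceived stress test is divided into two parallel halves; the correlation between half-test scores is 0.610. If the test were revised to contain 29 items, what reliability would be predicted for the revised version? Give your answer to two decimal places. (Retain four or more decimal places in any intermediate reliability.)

0.92

Spearman-Brown correction (n = 2): r_full = 2·0.610/(1 + 0.610) = 0.7578
Then adjust to 29 items: n = 29/8 = 3.6250
r_new = n·r_full / (1 + (n − 1)·r_full) = 2.7470 / 2.9892 ≈ 0.9190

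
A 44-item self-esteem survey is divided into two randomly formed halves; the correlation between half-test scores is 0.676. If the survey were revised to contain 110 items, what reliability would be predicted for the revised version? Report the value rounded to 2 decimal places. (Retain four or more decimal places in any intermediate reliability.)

0.91

Full-test reliability from the split-half r: r_full = 2(0.676)/(1 + 0.676) = 0.8067
Length factor from 44 to 110 items: n = 110/44 = 2.5000
r_new = n·r_full / (1 + (n − 1)·r_full) = 2.0168 / 2.2100 ≈ 0.9126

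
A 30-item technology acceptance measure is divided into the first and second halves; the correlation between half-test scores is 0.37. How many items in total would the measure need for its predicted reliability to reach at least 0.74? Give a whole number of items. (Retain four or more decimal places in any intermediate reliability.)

Corrected full-test reliability: r_full = 2 × 0.37 / (1 + 0.37) ≈ 0.5401
Solve Spearman-Brown for n: n = 0.74(1 − 0.5401) / [0.5401(1 − 0.74)] = 2.4235
Items = 2.4235 × 30 ≈ 72.71 → 73

73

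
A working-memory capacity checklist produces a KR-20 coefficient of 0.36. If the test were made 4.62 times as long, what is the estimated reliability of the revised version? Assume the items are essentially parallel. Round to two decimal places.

0.72

r_new = 4.62·0.36 / [1 + (4.62 − 1)·0.36]
r_new = 1.6632 / 2.3032 ≈ 0.7221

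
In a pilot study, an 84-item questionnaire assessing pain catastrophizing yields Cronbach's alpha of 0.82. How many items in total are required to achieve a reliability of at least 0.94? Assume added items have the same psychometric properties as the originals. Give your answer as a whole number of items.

Spearman-Brown solved for the length factor n:
n = r*(1 − r) / [ r (1 − r*) ]
n = 0.94(1 − 0.82) / [0.82(1 − 0.94)]
n = 0.1692 / 0.0492 ≈ 3.4390
Items needed = n × 84 = 3.4390 × 84 ≈ 288.88 → round up to 289

289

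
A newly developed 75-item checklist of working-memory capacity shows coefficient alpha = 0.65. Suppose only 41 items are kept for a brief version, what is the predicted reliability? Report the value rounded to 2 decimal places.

0.50

The new length is 41/75 = 0.5467 times the old.
Apply the Spearman-Brown prophecy formula, r' = nr / [1 + (n − 1)r]:
r_new = 0.5467·0.65 / [1 + (0.5467 − 1)·0.65]
r_new = 0.3554 / 0.7054 ≈ 0.5038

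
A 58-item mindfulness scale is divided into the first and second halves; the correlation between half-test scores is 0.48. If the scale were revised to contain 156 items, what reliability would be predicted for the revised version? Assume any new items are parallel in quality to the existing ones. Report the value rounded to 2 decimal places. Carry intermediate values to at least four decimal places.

First correct the split-half correlation to full-test reliability: r_full = 2 × 0.48 / (1 + 0.48) ≈ 0.6486
Length factor from 58 to 156 items: n = 156/58 = 2.6897
r_new = n·r_full / (1 + (n − 1)·r_full) = 1.7445 / 2.0959 ≈ 0.8323

0.83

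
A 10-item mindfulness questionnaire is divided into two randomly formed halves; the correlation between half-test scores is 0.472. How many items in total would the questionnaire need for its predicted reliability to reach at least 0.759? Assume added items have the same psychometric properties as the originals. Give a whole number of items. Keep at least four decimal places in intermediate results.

Corrected full-test reliability: r_full = 2 × 0.472 / (1 + 0.472) ≈ 0.6413
Solve Spearman-Brown for n: n = 0.759(1 − 0.6413) / [0.6413(1 − 0.759)] = 1.7615
Required items = 1.7615 × 10 = 17.62, so 18 items.

18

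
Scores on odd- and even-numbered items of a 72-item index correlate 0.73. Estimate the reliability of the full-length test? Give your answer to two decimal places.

0.84

The full test is twice the length of either half (n = 2).
r_full = 2r_hh / (1 + r_hh) = 2 × 0.73 / (1 + 0.73)
       = 1.4600 / 1.7300 = 0.8439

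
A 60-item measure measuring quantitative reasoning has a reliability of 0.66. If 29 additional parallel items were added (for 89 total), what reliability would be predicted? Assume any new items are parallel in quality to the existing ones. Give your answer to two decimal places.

0.74

n = 89/60 = 1.4833
Spearman-Brown: r_new = n·r / (1 + (n − 1)·r)
r_new = 1.4833·0.66 / [1 + (1.4833 − 1)·0.66]
     = 0.9790 / 1.3190 = 0.7422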